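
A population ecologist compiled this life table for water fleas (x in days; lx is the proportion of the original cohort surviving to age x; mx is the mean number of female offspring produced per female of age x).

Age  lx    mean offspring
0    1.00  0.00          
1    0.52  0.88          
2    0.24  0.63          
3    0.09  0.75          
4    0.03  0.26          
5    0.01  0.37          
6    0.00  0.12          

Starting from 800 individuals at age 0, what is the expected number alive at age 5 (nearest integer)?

8

Expected survivors = N0 · l_5 = 800 × 0.01 = 8 → 8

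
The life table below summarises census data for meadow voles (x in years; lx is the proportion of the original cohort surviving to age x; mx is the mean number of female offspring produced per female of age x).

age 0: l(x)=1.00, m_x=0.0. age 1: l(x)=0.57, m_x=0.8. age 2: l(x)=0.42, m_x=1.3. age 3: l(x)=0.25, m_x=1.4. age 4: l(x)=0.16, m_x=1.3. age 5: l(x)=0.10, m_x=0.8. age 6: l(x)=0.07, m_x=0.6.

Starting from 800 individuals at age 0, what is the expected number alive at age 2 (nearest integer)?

Expected survivors = N0 · l_2 = 800 × 0.42 = 336 → 336

336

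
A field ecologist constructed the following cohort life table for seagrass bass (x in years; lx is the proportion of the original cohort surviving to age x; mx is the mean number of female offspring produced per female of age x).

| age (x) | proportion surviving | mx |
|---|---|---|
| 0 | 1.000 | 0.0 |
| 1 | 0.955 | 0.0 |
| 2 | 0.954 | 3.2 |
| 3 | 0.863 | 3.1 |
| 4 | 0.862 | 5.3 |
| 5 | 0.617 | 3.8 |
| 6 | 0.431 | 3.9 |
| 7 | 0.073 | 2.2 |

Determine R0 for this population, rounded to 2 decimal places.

lx·mx by age: 0, 0, 3.0528, 2.6753, 4.5686, 2.3446, 1.6809, 0.1606
R0 = Σ lx·mx = 14.4828 → 14.48

14.48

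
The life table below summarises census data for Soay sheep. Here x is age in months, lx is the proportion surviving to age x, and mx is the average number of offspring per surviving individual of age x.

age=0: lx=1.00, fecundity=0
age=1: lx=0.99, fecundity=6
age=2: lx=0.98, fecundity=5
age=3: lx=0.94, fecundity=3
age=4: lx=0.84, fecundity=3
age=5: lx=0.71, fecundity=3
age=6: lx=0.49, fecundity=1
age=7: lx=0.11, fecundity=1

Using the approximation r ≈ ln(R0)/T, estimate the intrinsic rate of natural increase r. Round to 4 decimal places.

1.1429

R0 = Σ lx·mx = 0 + 5.94 + 4.9 + 2.82 + 2.52 + 2.13 + 0.49 + 0.11 = 18.91
Σ x·lx·mx = 48.64; T = 48.64/18.91 = 2.57218…
r ≈ ln(R0)/T = ln(18.91)/2.57218… = 1.142877… → 1.1429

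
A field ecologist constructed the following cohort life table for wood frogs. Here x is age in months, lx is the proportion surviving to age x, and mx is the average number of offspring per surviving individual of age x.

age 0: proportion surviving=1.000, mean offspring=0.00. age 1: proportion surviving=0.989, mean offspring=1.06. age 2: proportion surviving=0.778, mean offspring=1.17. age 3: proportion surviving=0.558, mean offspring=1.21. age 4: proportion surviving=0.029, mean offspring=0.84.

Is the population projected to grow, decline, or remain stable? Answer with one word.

growing

R0 = Σ lx·mx = 0 + 1.04834 + 0.91026 + 0.67518 + 0.02436 = 2.65814
R0 > 1, so the population is growing.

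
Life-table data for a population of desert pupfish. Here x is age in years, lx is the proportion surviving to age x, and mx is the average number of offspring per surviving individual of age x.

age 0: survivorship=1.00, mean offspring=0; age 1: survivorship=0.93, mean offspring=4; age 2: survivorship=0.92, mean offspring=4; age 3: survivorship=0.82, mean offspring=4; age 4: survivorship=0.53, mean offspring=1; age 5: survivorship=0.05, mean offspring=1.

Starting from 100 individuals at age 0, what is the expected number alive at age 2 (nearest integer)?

92

Expected survivors = N0 · l_2 = 100 × 0.92 = 92 → 92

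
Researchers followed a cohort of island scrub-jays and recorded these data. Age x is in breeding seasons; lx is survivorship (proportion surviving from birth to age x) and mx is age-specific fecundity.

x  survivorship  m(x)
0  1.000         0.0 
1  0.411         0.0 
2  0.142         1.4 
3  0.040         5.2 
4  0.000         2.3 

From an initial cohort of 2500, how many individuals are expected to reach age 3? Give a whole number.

Expected survivors = N0 · l_3 = 2500 × 0.040 = 100 → 100

100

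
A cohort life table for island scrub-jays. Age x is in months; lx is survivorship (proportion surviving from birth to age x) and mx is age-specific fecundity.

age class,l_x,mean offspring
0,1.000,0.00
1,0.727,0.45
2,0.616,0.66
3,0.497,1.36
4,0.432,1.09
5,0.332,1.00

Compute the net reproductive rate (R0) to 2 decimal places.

2.21

lx·mx by age: 0, 0.32715, 0.40656, 0.67592, 0.47088, 0.332
R0 = Σ lx·mx = 2.21251 → 2.21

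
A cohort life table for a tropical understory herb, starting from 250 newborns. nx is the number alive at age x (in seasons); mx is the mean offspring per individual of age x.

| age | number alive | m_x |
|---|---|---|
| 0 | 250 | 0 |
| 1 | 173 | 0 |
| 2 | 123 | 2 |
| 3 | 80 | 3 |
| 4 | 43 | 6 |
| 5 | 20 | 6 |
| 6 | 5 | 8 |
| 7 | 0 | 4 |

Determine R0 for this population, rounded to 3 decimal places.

3.616

lx = nx/n0 = nx/250: 1, 0.692, 0.492, 0.32, 0.172, 0.08, 0.02, 0
lx·mx by age: 0, 0, 0.984, 0.96, 1.032, 0.48, 0.16, 0
R0 = Σ lx·mx = 3.616 → 3.616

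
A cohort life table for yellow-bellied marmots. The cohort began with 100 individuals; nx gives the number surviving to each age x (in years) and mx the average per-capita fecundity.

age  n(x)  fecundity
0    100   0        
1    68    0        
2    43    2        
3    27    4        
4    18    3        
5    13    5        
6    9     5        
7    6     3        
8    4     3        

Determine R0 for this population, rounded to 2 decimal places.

3.88

lx = nx/n0 = nx/100: 1, 0.68, 0.43, 0.27, 0.18, 0.13, 0.09, 0.06, 0.04
lx·mx by age: 0, 0, 0.86, 1.08, 0.54, 0.65, 0.45, 0.18, 0.12
R0 = Σ lx·mx = 3.88 → 3.88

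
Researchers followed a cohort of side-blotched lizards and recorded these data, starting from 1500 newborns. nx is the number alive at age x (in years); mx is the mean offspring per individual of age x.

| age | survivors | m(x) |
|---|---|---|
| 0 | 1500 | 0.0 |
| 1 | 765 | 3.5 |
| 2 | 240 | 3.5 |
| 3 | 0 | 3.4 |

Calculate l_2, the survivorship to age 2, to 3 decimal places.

l_2 = n_2/n_0 = 240/1500 = 0.16 → 0.160

0.160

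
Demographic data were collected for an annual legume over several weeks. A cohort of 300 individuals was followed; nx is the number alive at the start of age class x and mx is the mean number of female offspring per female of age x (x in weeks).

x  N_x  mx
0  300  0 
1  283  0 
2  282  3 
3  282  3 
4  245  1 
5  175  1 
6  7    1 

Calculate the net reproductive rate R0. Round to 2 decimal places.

7.06

lx = nx/n0 = nx/300: 1, 0.94333…, 0.94, 0.94, 0.81667…, 0.58333…, 0.02333…
lx·mx by age: 0, 0, 2.82, 2.82, 0.816667…, 0.583333…, 0.023333…
R0 = Σ lx·mx = 7.063333… → 7.06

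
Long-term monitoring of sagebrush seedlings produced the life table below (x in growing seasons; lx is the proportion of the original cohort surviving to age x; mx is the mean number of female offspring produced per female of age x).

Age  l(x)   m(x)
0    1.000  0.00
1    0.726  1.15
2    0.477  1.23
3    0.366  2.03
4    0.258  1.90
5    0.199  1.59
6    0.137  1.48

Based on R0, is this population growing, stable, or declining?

growing

R0 = Σ lx·mx = 0 + 0.8349 + 0.58671 + 0.74298 + 0.4902 + 0.31641 + 0.20276 = 3.17396
R0 > 1, so the population is growing.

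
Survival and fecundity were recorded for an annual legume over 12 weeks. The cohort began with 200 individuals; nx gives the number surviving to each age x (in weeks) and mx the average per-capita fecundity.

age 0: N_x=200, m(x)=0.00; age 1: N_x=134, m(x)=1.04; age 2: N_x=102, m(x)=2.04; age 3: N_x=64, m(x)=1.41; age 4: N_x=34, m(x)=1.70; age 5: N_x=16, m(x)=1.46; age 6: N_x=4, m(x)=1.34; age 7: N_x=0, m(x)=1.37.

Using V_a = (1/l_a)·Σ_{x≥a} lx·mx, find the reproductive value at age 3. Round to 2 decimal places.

2.76

lx = nx/n0 = nx/200: 1, 0.67, 0.51, 0.32, 0.17, 0.08, 0.02, 0
lx·mx for x ≥ 3: 0.4512, 0.289, 0.1168, 0.0268, 0 → sum = 0.8838
V_3 = 0.8838 / l_3 = 0.8838 / 0.32 = 2.761875 → 2.76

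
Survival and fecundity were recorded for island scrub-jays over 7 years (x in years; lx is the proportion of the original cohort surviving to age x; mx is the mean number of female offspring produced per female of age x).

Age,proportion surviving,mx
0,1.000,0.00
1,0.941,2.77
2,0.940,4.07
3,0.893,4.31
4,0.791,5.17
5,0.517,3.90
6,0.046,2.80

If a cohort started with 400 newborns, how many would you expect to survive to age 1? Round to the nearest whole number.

376

Expected survivors = N0 · l_1 = 400 × 0.941 = 376.4 → 376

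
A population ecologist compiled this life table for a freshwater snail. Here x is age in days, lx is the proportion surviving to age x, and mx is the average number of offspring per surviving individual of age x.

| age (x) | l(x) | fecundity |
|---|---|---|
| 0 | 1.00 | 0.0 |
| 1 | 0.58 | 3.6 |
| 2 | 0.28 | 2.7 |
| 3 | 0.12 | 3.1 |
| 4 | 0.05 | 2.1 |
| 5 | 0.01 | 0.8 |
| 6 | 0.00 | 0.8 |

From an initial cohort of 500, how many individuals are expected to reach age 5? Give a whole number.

5

Expected survivors = N0 · l_5 = 500 × 0.01 = 5 → 5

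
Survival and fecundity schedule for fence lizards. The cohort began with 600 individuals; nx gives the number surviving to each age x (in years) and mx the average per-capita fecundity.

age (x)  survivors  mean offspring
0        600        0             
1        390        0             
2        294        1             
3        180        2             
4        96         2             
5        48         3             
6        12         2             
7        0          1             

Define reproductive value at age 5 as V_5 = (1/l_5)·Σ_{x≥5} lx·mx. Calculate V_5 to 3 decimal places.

3.500

lx = nx/n0 = nx/600: 1, 0.65, 0.49, 0.3, 0.16, 0.08, 0.02, 0
lx·mx for x ≥ 5: 0.24, 0.04, 0 → sum = 0.28
V_5 = 0.28 / l_5 = 0.28 / 0.08 = 3.5 → 3.500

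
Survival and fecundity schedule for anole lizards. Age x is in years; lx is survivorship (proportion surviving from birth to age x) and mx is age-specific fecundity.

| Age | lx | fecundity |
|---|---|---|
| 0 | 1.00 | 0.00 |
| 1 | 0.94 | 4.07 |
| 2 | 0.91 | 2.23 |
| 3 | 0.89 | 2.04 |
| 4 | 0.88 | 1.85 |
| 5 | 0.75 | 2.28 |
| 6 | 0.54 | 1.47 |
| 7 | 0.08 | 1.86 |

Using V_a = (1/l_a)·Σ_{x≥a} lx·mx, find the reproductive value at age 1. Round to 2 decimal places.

lx·mx for x ≥ 1: 3.8258, 2.0293, 1.8156, 1.628, 1.71, 0.7938, 0.1488 → sum = 11.9513
V_1 = 11.9513 / l_1 = 11.9513 / 0.94 = 12.714149… → 12.71

12.71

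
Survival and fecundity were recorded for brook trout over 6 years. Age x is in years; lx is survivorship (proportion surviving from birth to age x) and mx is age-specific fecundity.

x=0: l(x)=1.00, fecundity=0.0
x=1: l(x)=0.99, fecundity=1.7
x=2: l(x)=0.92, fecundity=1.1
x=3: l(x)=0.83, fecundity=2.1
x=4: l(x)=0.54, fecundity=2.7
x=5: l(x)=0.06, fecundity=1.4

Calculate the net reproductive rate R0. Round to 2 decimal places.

lx·mx by age: 0, 1.683, 1.012, 1.743, 1.458, 0.084
R0 = Σ lx·mx = 5.98 → 5.98

5.98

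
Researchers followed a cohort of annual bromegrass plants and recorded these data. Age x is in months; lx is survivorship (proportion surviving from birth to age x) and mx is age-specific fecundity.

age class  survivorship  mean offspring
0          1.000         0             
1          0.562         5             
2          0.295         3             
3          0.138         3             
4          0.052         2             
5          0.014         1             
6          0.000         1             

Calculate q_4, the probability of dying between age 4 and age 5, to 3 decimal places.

0.731

q_4 = (l_4 − l_5) / l_4 = (0.052 − 0.014) / 0.052
     = 0.038 / 0.052 = 0.730769… → 0.731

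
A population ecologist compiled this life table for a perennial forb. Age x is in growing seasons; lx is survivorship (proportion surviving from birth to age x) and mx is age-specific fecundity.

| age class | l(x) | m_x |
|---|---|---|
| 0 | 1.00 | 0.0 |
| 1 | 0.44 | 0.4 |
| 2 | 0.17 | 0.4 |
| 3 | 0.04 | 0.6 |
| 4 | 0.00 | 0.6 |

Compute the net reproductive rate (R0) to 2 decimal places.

lx·mx by age: 0, 0.176, 0.068, 0.024, 0
R0 = Σ lx·mx = 0.268 → 0.27

0.27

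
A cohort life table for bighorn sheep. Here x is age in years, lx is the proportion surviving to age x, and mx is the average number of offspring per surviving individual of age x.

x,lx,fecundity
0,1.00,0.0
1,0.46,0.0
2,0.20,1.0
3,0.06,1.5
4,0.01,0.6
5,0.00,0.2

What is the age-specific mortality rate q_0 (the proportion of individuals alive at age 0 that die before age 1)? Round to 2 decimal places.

0.54

q_0 = (l_0 − l_1) / l_0 = (1 − 0.46) / 1
     = 0.54 / 1 = 0.54 → 0.54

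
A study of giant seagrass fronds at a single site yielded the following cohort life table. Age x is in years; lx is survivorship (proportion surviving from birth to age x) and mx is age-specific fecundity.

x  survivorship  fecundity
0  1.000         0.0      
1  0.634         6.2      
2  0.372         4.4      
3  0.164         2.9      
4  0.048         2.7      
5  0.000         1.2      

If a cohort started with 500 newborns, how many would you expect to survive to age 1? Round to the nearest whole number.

317

Expected survivors = N0 · l_1 = 500 × 0.634 = 317 → 317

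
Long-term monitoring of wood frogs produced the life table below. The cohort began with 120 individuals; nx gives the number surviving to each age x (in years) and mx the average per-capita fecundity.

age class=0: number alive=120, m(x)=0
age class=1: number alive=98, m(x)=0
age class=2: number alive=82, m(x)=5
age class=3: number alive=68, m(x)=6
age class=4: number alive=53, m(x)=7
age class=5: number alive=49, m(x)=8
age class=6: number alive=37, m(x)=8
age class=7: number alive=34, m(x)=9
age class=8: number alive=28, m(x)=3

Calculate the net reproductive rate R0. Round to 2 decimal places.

18.89

lx = nx/n0 = nx/120: 1, 0.81667…, 0.68333…, 0.56667…, 0.44167…, 0.40833…, 0.30833…, 0.28333…, 0.23333…
lx·mx by age: 0, 0, 3.416667…, 3.4…, 3.091667…, 3.266667…, 2.466667…, 2.55…, 0.7…
R0 = Σ lx·mx = 18.891667… → 18.89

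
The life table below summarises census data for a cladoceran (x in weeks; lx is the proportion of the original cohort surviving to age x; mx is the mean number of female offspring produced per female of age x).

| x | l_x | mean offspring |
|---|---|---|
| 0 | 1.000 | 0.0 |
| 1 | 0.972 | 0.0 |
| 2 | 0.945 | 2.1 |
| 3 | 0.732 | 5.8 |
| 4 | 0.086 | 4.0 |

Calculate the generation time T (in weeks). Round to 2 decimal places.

2.75

lx·mx: 0, 0, 1.9845, 4.2456, 0.344 → R0 = 6.5741
x·lx·mx: 0, 0, 3.969, 12.7368, 1.376 → Σ = 18.0818
T = 18.0818 / 6.5741 = 2.75046… → 2.75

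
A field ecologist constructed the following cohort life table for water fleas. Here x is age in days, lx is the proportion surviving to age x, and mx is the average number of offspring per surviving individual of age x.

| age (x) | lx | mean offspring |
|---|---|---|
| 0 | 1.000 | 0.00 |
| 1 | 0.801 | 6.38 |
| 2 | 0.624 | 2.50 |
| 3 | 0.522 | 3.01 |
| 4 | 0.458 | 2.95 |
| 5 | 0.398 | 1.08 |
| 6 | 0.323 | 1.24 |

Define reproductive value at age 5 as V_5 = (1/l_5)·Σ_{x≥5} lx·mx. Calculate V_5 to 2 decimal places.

2.09

lx·mx for x ≥ 5: 0.42984, 0.40052 → sum = 0.83036
V_5 = 0.83036 / l_5 = 0.83036 / 0.398 = 2.086332… → 2.09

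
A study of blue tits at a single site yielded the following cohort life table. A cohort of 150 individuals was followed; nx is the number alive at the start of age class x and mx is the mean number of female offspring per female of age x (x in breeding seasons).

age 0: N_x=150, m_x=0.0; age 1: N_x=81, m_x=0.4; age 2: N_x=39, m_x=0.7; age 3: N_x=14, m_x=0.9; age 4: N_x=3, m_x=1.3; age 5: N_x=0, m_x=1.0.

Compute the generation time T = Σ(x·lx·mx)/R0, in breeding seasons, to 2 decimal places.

lx = nx/n0 = nx/150: 1, 0.54, 0.26, 0.09333…, 0.02, 0
lx·mx: 0, 0.216, 0.182, 0.084…, 0.026, 0 → R0 = 0.508…
x·lx·mx: 0, 0.216, 0.364, 0.252…, 0.104, 0 → Σ = 0.936…
T = 0.936… / 0.508… = 1.84252… → 1.84

1.84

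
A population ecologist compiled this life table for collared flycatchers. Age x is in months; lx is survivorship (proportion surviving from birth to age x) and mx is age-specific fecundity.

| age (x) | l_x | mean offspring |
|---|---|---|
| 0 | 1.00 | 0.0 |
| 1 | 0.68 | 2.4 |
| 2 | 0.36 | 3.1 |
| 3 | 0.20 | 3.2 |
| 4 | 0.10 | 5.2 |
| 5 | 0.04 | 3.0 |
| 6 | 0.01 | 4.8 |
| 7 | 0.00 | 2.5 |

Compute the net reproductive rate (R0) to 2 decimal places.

4.08

lx·mx by age: 0, 1.632, 1.116, 0.64, 0.52, 0.12, 0.048, 0
R0 = Σ lx·mx = 4.076 → 4.08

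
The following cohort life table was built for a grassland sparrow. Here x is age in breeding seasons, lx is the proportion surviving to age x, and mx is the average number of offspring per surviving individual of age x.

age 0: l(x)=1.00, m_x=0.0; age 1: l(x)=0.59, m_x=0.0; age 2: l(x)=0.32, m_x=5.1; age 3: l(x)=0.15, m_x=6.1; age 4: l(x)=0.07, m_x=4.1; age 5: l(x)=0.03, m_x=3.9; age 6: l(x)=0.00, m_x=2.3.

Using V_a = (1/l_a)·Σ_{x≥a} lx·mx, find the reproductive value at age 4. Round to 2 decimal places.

lx·mx for x ≥ 4: 0.287, 0.117, 0 → sum = 0.404
V_4 = 0.404 / l_4 = 0.404 / 0.07 = 5.771429… → 5.77

5.77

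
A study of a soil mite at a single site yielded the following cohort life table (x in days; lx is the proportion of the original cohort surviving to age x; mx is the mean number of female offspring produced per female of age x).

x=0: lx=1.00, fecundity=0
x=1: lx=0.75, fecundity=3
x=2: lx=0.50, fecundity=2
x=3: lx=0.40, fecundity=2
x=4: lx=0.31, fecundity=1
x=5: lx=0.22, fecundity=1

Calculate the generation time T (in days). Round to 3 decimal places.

1.963

lx·mx: 0, 2.25, 1, 0.8, 0.31, 0.22 → R0 = 4.58
x·lx·mx: 0, 2.25, 2, 2.4, 1.24, 1.1 → Σ = 8.99
T = 8.99 / 4.58 = 1.962882… → 1.963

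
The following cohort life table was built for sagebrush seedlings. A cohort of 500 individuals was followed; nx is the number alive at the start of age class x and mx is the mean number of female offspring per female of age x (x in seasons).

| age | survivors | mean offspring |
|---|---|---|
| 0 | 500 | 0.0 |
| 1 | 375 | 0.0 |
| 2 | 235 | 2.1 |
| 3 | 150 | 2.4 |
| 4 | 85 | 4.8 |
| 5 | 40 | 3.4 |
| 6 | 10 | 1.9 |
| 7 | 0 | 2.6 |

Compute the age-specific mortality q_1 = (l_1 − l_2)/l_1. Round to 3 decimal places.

lx = nx/n0 = nx/500: 1, 0.75, 0.47, 0.3, 0.17, 0.08, 0.02, 0
q_1 = (l_1 − l_2) / l_1 = (0.75 − 0.47) / 0.75
     = 0.28 / 0.75 = 0.373333… → 0.373

0.373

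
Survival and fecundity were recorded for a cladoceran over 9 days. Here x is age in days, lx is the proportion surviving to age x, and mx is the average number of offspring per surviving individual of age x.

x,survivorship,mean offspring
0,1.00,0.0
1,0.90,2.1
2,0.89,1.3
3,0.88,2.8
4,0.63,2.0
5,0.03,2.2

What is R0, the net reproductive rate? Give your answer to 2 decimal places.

6.84

lx·mx by age: 0, 1.89, 1.157, 2.464, 1.26, 0.066
R0 = Σ lx·mx = 6.837 → 6.84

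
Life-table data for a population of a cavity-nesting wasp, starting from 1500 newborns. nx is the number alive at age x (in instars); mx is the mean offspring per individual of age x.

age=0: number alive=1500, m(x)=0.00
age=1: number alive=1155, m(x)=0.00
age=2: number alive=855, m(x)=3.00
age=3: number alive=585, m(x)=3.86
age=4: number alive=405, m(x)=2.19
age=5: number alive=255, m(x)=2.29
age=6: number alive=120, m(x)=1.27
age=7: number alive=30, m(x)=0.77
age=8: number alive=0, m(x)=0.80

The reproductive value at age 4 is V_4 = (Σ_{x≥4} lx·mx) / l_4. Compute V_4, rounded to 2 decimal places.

4.07

lx = nx/n0 = nx/1500: 1, 0.77, 0.57, 0.39, 0.27, 0.17, 0.08, 0.02, 0
lx·mx for x ≥ 4: 0.5913, 0.3893, 0.1016, 0.0154, 0 → sum = 1.0976
V_4 = 1.0976 / l_4 = 1.0976 / 0.27 = 4.065185… → 4.07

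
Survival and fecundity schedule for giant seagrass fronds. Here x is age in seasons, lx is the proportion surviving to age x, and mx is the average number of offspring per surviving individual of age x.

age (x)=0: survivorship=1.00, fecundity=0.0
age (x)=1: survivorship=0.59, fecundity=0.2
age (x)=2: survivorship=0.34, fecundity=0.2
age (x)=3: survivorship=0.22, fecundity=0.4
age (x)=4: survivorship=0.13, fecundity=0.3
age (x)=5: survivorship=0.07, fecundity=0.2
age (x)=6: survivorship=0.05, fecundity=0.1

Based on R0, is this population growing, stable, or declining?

declining

R0 = Σ lx·mx = 0 + 0.118 + 0.068 + 0.088 + 0.039 + 0.014 + 0.005 = 0.332
R0 < 1, so the population is declining.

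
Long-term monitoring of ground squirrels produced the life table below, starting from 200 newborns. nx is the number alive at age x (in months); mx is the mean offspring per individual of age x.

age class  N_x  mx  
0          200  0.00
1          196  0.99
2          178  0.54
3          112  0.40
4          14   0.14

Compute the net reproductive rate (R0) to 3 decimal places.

1.685

lx = nx/n0 = nx/200: 1, 0.98, 0.89, 0.56, 0.07
lx·mx by age: 0, 0.9702, 0.4806, 0.224, 0.0098
R0 = Σ lx·mx = 1.6846 → 1.685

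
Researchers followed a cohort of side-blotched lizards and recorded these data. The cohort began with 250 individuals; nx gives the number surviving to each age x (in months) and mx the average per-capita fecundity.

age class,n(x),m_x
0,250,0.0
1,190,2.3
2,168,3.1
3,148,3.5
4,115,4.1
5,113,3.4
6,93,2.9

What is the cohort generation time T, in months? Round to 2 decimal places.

lx = nx/n0 = nx/250: 1, 0.76, 0.672, 0.592, 0.46, 0.452, 0.372
lx·mx: 0, 1.748, 2.0832, 2.072, 1.886, 1.5368, 1.0788 → R0 = 10.4048
x·lx·mx: 0, 1.748, 4.1664, 6.216, 7.544, 7.684, 6.4728 → Σ = 33.8312
T = 33.8312 / 10.4048 = 3.251499… → 3.25

3.25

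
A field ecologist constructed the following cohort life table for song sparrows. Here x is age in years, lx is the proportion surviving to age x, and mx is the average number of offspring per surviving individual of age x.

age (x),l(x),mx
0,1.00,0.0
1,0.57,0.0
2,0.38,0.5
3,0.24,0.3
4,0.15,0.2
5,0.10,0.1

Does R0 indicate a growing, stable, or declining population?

R0 = Σ lx·mx = 0 + 0 + 0.19 + 0.072 + 0.03 + 0.01 = 0.302
R0 < 1, so the population is declining.

declining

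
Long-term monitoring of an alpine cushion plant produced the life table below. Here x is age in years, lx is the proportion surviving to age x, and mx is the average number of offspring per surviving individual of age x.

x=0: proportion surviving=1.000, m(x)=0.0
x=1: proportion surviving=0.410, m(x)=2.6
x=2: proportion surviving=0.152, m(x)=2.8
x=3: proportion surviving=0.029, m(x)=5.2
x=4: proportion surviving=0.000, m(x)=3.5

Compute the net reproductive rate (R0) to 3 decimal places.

lx·mx by age: 0, 1.066, 0.4256, 0.1508, 0
R0 = Σ lx·mx = 1.6424 → 1.642

1.642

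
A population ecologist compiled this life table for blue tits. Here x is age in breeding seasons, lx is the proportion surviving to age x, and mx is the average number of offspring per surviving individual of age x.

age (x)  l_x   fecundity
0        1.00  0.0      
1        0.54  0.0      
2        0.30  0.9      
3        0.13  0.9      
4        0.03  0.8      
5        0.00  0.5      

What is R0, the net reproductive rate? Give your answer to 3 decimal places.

0.411

lx·mx by age: 0, 0, 0.27, 0.117, 0.024, 0
R0 = Σ lx·mx = 0.411 → 0.411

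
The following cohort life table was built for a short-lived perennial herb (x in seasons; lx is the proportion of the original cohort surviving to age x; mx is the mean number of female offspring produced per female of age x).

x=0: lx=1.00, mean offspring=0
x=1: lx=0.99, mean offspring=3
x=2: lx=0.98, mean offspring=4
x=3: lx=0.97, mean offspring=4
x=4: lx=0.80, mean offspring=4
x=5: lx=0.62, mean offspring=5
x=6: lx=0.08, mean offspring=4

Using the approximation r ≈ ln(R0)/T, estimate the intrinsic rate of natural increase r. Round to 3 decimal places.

R0 = Σ lx·mx = 0 + 2.97 + 3.92 + 3.88 + 3.2 + 3.1 + 0.32 = 17.39
Σ x·lx·mx = 52.67; T = 52.67/17.39 = 3.02875…
r ≈ ln(R0)/T = ln(17.39)/3.02875… = 0.94293… → 0.943

0.943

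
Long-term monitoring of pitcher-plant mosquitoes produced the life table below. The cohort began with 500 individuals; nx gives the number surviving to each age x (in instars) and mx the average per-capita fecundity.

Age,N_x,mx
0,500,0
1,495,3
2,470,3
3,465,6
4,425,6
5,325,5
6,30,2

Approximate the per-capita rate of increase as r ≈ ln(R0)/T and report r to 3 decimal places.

lx = nx/n0 = nx/500: 1, 0.99, 0.94, 0.93, 0.85, 0.65, 0.06
R0 = Σ lx·mx = 0 + 2.97 + 2.82 + 5.58 + 5.1 + 3.25 + 0.12 = 19.84
Σ x·lx·mx = 62.72; T = 62.72/19.84 = 3.16129…
r ≈ ln(R0)/T = ln(19.84)/3.16129… = 0.94509… → 0.945

0.945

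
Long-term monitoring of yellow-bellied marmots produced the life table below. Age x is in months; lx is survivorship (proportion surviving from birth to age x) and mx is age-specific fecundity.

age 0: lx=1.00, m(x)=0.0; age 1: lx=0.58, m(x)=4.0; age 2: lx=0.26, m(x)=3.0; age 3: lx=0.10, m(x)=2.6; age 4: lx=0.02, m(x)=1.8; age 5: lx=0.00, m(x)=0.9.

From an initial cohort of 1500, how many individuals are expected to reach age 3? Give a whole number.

Expected survivors = N0 · l_3 = 1500 × 0.10 = 150 → 150

150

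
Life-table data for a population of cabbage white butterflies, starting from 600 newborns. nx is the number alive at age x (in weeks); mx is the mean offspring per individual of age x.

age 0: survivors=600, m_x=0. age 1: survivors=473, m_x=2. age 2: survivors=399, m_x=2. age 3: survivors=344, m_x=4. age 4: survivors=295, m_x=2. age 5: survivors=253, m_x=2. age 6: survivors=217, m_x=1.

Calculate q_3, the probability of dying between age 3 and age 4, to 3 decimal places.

lx = nx/n0 = nx/600: 1, 0.78833…, 0.665, 0.57333…, 0.49167…, 0.42167…, 0.36167…
q_3 = (l_3 − l_4) / l_3 = (0.573333… − 0.491667…) / 0.573333…
     = 0.081667… / 0.573333… = 0.142442… → 0.142

0.142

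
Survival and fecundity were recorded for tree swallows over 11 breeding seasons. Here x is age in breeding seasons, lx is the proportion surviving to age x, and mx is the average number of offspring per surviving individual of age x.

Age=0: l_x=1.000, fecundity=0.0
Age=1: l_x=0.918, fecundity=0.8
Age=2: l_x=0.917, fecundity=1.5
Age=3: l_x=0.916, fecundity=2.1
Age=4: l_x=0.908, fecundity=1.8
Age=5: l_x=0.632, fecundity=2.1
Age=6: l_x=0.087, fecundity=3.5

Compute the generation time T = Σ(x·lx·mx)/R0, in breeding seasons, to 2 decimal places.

lx·mx: 0, 0.7344, 1.3755, 1.9236, 1.6344, 1.3272, 0.3045 → R0 = 7.2996
x·lx·mx: 0, 0.7344, 2.751, 5.7708, 6.5376, 6.636, 1.827 → Σ = 24.2568
T = 24.2568 / 7.2996 = 3.323031… → 3.32

3.32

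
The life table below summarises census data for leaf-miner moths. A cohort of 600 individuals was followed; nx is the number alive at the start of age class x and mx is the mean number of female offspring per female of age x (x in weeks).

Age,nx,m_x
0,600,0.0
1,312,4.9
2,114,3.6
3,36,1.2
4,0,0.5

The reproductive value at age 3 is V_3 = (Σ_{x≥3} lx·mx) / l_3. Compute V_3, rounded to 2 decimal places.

1.20

lx = nx/n0 = nx/600: 1, 0.52, 0.19, 0.06, 0
lx·mx for x ≥ 3: 0.072, 0 → sum = 0.072
V_3 = 0.072 / l_3 = 0.072 / 0.06 = 1.2 → 1.20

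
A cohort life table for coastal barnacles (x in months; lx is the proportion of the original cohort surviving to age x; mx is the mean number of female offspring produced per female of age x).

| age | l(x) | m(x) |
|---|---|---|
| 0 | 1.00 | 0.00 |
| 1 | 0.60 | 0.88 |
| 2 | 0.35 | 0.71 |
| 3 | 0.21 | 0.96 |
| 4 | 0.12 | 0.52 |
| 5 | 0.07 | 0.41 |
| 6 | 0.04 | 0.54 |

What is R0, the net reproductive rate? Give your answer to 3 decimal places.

lx·mx by age: 0, 0.528, 0.2485, 0.2016, 0.0624, 0.0287, 0.0216
R0 = Σ lx·mx = 1.0908 → 1.091

1.091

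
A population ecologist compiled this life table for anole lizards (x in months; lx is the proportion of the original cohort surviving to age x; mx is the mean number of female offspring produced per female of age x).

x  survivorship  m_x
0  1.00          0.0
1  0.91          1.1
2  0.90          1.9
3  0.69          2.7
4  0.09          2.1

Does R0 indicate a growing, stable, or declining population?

growing

R0 = Σ lx·mx = 0 + 1.001 + 1.71 + 1.863 + 0.189 = 4.763
R0 > 1, so the population is growing.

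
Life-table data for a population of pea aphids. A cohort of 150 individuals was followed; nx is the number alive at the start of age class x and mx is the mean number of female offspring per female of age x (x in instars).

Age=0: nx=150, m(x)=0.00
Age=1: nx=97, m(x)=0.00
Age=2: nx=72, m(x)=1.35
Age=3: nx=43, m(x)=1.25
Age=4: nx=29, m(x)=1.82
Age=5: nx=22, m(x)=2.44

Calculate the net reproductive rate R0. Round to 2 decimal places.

lx = nx/n0 = nx/150: 1, 0.64667…, 0.48, 0.28667…, 0.19333…, 0.14667…
lx·mx by age: 0, 0, 0.648, 0.358333…, 0.351867…, 0.357867…
R0 = Σ lx·mx = 1.716067… → 1.72

1.72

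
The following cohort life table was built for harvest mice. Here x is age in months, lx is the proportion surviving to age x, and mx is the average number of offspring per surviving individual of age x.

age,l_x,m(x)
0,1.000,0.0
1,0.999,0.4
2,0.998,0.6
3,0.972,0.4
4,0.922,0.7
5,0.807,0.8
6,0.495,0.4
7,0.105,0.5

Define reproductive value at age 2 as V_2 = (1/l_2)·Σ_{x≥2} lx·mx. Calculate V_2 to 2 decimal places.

2.53

lx·mx for x ≥ 2: 0.5988, 0.3888, 0.6454, 0.6456, 0.198, 0.0525 → sum = 2.5291
V_2 = 2.5291 / l_2 = 2.5291 / 0.998 = 2.534168… → 2.53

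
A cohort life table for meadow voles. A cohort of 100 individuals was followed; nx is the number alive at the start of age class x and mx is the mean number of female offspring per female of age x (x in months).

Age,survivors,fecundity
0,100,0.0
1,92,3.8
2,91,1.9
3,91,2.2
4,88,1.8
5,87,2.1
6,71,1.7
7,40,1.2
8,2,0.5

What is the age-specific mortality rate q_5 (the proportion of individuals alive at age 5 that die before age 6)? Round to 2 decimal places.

0.18

lx = nx/n0 = nx/100: 1, 0.92, 0.91, 0.91, 0.88, 0.87, 0.71, 0.4, 0.02
q_5 = (l_5 − l_6) / l_5 = (0.87 − 0.71) / 0.87
     = 0.16 / 0.87 = 0.183908… → 0.18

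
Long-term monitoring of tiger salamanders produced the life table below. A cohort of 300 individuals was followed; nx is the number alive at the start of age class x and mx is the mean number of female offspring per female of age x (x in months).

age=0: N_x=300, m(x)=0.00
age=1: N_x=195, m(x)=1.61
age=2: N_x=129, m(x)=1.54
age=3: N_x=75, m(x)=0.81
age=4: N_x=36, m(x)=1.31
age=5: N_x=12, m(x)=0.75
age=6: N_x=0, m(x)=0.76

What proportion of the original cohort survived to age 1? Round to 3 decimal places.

l_1 = n_1/n_0 = 195/300 = 0.65 → 0.650

0.650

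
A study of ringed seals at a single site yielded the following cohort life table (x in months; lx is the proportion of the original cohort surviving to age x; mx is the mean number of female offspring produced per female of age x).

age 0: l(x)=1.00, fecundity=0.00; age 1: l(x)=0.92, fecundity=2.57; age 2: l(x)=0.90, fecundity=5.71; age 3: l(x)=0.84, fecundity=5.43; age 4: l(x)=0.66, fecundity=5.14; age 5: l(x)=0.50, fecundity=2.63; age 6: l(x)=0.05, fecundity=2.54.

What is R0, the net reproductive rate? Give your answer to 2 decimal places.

16.90

lx·mx by age: 0, 2.3644, 5.139, 4.5612, 3.3924, 1.315, 0.127
R0 = Σ lx·mx = 16.899 → 16.90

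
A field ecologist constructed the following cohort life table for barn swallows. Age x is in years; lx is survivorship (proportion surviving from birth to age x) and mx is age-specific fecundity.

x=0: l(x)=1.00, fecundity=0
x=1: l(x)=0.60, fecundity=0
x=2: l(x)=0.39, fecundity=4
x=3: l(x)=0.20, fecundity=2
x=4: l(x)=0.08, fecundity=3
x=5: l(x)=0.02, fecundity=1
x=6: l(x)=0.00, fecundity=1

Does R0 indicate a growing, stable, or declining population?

growing

R0 = Σ lx·mx = 0 + 0 + 1.56 + 0.4 + 0.24 + 0.02 + 0 = 2.22
R0 > 1, so the population is growing.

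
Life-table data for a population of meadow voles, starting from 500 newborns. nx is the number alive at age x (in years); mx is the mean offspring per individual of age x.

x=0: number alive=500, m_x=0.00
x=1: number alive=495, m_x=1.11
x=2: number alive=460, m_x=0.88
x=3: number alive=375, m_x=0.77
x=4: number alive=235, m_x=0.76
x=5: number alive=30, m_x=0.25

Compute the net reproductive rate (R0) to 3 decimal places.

lx = nx/n0 = nx/500: 1, 0.99, 0.92, 0.75, 0.47, 0.06
lx·mx by age: 0, 1.0989, 0.8096, 0.5775, 0.3572, 0.015
R0 = Σ lx·mx = 2.8582 → 2.858

2.858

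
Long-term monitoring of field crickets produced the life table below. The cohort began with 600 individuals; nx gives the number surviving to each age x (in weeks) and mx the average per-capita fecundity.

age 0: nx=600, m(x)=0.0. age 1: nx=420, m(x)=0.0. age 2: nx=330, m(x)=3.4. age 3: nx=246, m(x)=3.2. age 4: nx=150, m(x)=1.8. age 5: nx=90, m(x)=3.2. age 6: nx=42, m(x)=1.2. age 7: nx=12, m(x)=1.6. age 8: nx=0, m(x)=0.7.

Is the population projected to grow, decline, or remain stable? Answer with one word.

growing

lx = nx/n0 = nx/600: 1, 0.7, 0.55, 0.41, 0.25, 0.15, 0.07, 0.02, 0
R0 = Σ lx·mx = 0 + 0 + 1.87 + 1.312 + 0.45 + 0.48 + 0.084 + 0.032 + 0 = 4.228
R0 > 1, so the population is growing.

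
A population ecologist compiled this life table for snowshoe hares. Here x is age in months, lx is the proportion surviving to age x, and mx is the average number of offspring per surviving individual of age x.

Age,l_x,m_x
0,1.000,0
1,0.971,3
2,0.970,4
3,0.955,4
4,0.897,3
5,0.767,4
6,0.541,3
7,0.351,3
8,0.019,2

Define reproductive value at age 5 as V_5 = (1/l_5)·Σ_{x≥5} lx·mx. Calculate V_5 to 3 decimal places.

7.538

lx·mx for x ≥ 5: 3.068, 1.623, 1.053, 0.038 → sum = 5.782
V_5 = 5.782 / l_5 = 5.782 / 0.767 = 7.538462… → 7.538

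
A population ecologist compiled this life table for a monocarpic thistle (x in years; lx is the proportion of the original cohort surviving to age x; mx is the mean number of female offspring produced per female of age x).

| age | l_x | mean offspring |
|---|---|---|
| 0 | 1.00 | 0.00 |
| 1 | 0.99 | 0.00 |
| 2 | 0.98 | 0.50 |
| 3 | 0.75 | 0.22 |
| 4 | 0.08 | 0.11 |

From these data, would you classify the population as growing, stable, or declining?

declining

R0 = Σ lx·mx = 0 + 0 + 0.49 + 0.165 + 0.0088 = 0.6638
R0 < 1, so the population is declining.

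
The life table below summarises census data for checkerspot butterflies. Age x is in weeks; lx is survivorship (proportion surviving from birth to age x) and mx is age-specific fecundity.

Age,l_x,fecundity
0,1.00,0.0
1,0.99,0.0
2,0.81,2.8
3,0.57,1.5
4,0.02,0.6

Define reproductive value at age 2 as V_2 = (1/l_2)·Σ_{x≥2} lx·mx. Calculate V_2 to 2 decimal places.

3.87

lx·mx for x ≥ 2: 2.268, 0.855, 0.012 → sum = 3.135
V_2 = 3.135 / l_2 = 3.135 / 0.81 = 3.87037… → 3.87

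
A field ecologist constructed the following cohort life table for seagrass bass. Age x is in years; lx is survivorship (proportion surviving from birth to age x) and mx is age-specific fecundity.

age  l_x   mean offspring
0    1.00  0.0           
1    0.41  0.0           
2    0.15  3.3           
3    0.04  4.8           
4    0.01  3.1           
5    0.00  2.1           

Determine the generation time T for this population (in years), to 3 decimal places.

lx·mx: 0, 0, 0.495, 0.192, 0.031, 0 → R0 = 0.718
x·lx·mx: 0, 0, 0.99, 0.576, 0.124, 0 → Σ = 1.69
T = 1.69 / 0.718 = 2.35376… → 2.354

2.354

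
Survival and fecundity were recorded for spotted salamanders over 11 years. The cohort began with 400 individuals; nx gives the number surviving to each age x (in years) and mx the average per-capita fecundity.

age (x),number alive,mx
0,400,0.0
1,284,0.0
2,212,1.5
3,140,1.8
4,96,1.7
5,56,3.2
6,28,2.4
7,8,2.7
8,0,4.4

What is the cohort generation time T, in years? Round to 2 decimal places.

3.49

lx = nx/n0 = nx/400: 1, 0.71, 0.53, 0.35, 0.24, 0.14, 0.07, 0.02, 0
lx·mx: 0, 0, 0.795, 0.63, 0.408, 0.448, 0.168, 0.054, 0 → R0 = 2.503
x·lx·mx: 0, 0, 1.59, 1.89, 1.632, 2.24, 1.008, 0.378, 0 → Σ = 8.738
T = 8.738 / 2.503 = 3.491011… → 3.49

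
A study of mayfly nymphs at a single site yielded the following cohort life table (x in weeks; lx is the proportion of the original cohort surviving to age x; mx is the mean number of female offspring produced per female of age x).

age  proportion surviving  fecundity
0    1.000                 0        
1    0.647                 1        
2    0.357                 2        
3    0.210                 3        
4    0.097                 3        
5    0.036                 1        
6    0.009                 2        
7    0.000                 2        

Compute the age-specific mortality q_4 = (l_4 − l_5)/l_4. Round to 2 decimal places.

q_4 = (l_4 − l_5) / l_4 = (0.097 − 0.036) / 0.097
     = 0.061 / 0.097 = 0.628866… → 0.63

0.63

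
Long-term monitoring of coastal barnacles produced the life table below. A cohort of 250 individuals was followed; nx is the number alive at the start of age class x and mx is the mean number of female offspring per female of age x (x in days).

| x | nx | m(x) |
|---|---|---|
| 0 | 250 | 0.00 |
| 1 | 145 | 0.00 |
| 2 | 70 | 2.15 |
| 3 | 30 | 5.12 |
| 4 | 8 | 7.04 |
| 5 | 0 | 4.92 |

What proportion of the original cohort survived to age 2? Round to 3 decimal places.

0.280

l_2 = n_2/n_0 = 70/250 = 0.28 → 0.280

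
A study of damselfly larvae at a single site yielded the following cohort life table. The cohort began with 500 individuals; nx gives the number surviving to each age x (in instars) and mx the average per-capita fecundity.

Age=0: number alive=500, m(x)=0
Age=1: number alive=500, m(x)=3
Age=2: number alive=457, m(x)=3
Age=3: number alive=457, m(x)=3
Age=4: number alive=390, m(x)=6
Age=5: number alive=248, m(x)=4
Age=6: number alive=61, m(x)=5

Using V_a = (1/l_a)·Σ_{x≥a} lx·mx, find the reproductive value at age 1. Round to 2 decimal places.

15.76

lx = nx/n0 = nx/500: 1, 1, 0.914, 0.914, 0.78, 0.496, 0.122
lx·mx for x ≥ 1: 3, 2.742, 2.742, 4.68, 1.984, 0.61 → sum = 15.758
V_1 = 15.758 / l_1 = 15.758 / 1 = 15.758 → 15.76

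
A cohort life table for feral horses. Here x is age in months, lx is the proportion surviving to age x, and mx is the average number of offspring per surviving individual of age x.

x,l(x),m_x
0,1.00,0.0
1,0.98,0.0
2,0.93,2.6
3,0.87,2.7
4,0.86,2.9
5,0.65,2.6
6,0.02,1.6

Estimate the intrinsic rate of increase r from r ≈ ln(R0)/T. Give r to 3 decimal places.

0.647

R0 = Σ lx·mx = 0 + 0 + 2.418 + 2.349 + 2.494 + 1.69 + 0.032 = 8.983
Σ x·lx·mx = 30.501; T = 30.501/8.983 = 3.39541…
r ≈ ln(R0)/T = ln(8.983)/3.39541… = 0.64656… → 0.647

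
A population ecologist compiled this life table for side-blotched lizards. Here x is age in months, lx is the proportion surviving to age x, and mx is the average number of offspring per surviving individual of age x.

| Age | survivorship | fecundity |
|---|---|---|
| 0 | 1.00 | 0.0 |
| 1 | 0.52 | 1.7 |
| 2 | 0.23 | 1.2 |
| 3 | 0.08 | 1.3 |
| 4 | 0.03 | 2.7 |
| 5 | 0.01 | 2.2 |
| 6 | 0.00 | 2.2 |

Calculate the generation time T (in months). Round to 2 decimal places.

lx·mx: 0, 0.884, 0.276, 0.104, 0.081, 0.022, 0 → R0 = 1.367
x·lx·mx: 0, 0.884, 0.552, 0.312, 0.324, 0.11, 0 → Σ = 2.182
T = 2.182 / 1.367 = 1.596196… → 1.60

1.60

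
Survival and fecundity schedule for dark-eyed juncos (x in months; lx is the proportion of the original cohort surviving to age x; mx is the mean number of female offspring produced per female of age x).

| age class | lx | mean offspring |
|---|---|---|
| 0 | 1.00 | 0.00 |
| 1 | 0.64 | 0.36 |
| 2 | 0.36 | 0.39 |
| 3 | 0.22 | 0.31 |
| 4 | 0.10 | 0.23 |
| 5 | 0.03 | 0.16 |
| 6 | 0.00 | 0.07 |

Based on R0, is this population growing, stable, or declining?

declining

R0 = Σ lx·mx = 0 + 0.2304 + 0.1404 + 0.0682 + 0.023 + 0.0048 + 0 = 0.4668
R0 < 1, so the population is declining.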